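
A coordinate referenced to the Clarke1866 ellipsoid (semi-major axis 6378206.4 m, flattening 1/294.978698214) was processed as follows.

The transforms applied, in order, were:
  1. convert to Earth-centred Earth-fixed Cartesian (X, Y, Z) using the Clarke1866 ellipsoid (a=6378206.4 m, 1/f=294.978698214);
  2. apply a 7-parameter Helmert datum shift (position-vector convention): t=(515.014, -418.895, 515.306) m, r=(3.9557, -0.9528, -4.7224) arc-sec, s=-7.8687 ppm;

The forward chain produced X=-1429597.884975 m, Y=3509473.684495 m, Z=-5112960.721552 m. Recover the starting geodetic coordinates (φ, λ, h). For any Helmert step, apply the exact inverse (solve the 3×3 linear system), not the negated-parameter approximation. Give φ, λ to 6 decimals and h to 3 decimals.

start: X=-1429597.8850, Y=3509473.6845, Z=-5112960.7216 m
→ Helmert⁻¹: X=-1430228.1294, Y=3509789.3861, Z=-5113576.9676
→ geod (Bowring, a=6378206.400): φ=-53.64135900°, λ=112.17074100°, h=744.9300 m

φ=-53.641359°, λ=112.170741°, h=744.930 m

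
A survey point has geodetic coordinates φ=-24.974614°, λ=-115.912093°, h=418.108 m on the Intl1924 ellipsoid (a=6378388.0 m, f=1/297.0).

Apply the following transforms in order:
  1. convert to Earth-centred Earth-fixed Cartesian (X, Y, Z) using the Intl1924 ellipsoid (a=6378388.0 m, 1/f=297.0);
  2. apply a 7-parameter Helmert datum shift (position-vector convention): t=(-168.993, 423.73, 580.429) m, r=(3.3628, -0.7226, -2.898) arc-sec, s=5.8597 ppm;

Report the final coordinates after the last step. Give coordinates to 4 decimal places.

start: φ=-24.974614°, λ=-115.912093°, h=418.108 m
→ ECEF (a=6378388.000, f=1/297.0): X=-2528356.4091, Y=-5204148.8040, Z=-2676737.9806
→ Helmert 7p (PV): X=-2528603.9584, Y=-5203676.4054, Z=-2676266.9394

X=-2528603.9584 m, Y=-5203676.4054 m, Z=-2676266.9394 m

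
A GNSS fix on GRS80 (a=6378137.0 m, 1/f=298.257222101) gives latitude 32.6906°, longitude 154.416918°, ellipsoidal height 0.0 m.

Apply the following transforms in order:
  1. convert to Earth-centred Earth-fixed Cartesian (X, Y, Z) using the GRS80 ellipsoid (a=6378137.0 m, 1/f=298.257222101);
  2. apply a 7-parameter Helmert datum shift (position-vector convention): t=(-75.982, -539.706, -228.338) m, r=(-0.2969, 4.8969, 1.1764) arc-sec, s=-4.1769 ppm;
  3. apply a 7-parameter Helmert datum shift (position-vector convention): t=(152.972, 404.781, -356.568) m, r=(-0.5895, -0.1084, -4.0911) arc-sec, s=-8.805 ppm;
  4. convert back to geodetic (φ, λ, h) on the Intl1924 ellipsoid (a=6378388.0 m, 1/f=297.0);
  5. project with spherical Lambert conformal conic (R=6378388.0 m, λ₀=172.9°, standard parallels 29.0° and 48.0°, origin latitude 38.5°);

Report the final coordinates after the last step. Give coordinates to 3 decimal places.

E=-1705562.691 m, N=-466611.716 m

start: φ=32.690600°, λ=154.416918°, h=0.000 m
→ ECEF (a=6378137.000, f=1/298.257222101): X=-4846308.3007, Y=2320202.6464, Z=3425131.0291
→ Helmert 7p (PV): X=-4846295.9579, Y=2319630.5392, Z=3425000.0999
→ Helmert 7p (PV): X=-4846056.1066, Y=2320120.8060, Z=3424604.1985
→ geod (Bowring, a=6378388.000): φ=32.68862965°, λ=154.41654385°, h=-730.1289 m
→ lcc (R=6378388.0, λ₀=172.9°): E=-1705562.6915, N=-466611.7164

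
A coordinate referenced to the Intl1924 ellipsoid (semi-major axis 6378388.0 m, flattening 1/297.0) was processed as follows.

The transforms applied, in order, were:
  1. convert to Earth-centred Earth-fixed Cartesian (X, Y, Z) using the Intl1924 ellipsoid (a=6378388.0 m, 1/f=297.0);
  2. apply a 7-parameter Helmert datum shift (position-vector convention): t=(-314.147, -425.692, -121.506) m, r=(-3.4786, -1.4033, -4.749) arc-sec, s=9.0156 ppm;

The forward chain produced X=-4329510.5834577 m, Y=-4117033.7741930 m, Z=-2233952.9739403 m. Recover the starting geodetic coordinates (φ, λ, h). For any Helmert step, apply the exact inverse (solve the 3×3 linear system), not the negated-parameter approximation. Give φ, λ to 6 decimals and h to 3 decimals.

φ=-20.629581°, λ=-136.440924°, h=2163.363 m

start: X=-4329510.5835, Y=-4117033.7742, Z=-2233952.9739 m
→ Helmert⁻¹: X=-4329077.8237, Y=-4116632.9674, Z=-2233851.3023
→ geod (Bowring, a=6378388.000): φ=-20.62958100°, λ=-136.44092400°, h=2163.3630 m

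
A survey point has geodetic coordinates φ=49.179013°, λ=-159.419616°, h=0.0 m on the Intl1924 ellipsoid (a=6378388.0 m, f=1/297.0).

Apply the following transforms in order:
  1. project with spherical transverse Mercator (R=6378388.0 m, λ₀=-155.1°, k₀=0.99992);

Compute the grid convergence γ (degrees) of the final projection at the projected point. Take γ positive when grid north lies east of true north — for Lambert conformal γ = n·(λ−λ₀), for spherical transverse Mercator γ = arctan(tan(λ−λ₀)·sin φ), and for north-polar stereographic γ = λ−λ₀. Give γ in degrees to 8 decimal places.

start: φ=49.179013°, λ=-159.419616°, h=0.000 m
→ into tm (λ₀=-155.1°): φ=49.17901300°, λ−λ₀=-4.31961600°
convergence γ = -3.27154125°

-3.27154125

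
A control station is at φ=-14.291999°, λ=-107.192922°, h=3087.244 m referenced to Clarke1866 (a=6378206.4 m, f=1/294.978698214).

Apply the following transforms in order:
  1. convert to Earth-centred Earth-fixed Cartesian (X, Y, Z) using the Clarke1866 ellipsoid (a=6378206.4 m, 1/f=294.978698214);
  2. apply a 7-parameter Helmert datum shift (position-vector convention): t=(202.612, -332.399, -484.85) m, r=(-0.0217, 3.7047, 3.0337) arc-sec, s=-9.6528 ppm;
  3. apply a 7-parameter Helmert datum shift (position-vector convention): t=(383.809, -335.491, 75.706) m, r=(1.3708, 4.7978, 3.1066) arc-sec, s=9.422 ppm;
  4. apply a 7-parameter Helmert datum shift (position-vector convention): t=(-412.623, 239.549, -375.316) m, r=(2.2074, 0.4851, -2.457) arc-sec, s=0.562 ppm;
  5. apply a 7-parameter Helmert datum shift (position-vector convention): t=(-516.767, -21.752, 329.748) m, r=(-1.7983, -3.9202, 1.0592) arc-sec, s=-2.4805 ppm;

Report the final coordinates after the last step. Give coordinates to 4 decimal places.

start: φ=-14.291999°, λ=-107.192922°, h=3087.244 m
→ ECEF (a=6378206.400, f=1/294.978698214): X=-1828244.8209, Y=-5908688.6090, Z=-1564974.7897
→ Helmert 7p (PV): X=-1827965.7664, Y=-5908991.0265, Z=-1565411.0751
→ Helmert 7p (PV): X=-1827546.5954, Y=-5909399.3201, Z=-1565346.8693
→ Helmert 7p (PV): X=-1828034.3190, Y=-5909124.5706, Z=-1565782.0081
→ Helmert 7p (PV): X=-1828486.4487, Y=-5909154.7033, Z=-1565431.6011

X=-1828486.4487 m, Y=-5909154.7033 m, Z=-1565431.6011 m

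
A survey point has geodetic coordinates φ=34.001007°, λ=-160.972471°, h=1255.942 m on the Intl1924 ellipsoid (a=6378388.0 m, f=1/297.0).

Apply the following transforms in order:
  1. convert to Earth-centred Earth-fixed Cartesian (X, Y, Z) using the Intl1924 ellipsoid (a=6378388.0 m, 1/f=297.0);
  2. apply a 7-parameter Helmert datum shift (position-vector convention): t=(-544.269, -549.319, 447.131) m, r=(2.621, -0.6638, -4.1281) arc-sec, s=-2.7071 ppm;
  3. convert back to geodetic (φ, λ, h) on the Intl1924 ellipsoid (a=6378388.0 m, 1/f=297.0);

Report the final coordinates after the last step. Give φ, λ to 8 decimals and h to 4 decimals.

φ=34.00043982°, λ=-160.96949766°, h=2063.6236 m

start: φ=34.001007°, λ=-160.972471°, h=1255.942 m
→ ECEF (a=6378388.000, f=1/297.0): X=-5005189.8753, Y=-1726115.5041, Z=3547295.7744
→ Helmert 7p (PV): X=-5005766.5563, Y=-1726605.0540, Z=3547695.2612
→ geod (Bowring, a=6378388.000): φ=34.00043982°, λ=-160.96949766°, h=2063.6236 m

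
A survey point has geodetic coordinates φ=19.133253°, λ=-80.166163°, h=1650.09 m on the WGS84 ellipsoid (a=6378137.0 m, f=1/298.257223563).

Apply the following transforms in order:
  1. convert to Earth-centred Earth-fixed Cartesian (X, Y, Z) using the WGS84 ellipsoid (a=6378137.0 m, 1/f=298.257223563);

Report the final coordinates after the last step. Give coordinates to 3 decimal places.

start: φ=19.133253°, λ=-80.166163°, h=1650.090 m
→ ECEF (a=6378137.000, f=1/298.257223563): X=1029791.6886, Y=-5940937.6572, Z=2077831.2573

X=1029791.689 m, Y=-5940937.657 m, Z=2077831.257 m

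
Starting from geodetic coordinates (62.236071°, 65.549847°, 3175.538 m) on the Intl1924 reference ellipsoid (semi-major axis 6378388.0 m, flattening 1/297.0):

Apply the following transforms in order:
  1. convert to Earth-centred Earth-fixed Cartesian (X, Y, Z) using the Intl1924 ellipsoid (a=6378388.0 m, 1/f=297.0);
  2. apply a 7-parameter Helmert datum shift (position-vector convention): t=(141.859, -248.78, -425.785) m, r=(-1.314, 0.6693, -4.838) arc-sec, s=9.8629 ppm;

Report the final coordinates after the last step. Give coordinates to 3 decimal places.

start: φ=62.236071°, λ=65.549847°, h=3175.538 m
→ ECEF (a=6378388.000, f=1/297.0): X=1233663.2679, Y=2713279.9866, Z=5623752.5530
→ Helmert 7p (PV): X=1233899.1842, Y=2713064.8574, Z=5623360.9464

X=1233899.184 m, Y=2713064.857 m, Z=5623360.946 m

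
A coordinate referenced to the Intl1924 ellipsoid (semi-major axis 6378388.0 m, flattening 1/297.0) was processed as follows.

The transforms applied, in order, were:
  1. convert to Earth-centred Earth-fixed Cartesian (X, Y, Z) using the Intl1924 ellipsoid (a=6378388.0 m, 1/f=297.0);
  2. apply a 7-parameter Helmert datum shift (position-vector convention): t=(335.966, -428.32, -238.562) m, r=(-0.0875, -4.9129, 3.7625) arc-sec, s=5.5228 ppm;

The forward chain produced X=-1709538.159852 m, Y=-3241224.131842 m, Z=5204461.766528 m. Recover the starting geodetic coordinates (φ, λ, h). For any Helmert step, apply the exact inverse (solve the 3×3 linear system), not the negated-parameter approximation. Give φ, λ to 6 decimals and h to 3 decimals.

φ=55.036015°, λ=-117.815862°, h=1125.739 m

start: X=-1709538.1599, Y=-3241224.1318, Z=5204461.7665 m
→ Helmert⁻¹: X=-1709799.8295, Y=-3240748.9329, Z=5204710.9341
→ geod (Bowring, a=6378388.000): φ=55.03601500°, λ=-117.81586200°, h=1125.7390 m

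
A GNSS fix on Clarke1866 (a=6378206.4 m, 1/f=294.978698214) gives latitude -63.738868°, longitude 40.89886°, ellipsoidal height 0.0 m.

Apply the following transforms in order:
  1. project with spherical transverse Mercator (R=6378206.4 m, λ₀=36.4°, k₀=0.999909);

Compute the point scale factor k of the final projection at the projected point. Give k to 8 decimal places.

start: φ=-63.738868°, λ=40.898860°, h=0.000 m
→ into tm (λ₀=36.4°): φ=-63.73886800°, λ−λ₀=4.49886000°
scale k = 1.00051176

1.00051176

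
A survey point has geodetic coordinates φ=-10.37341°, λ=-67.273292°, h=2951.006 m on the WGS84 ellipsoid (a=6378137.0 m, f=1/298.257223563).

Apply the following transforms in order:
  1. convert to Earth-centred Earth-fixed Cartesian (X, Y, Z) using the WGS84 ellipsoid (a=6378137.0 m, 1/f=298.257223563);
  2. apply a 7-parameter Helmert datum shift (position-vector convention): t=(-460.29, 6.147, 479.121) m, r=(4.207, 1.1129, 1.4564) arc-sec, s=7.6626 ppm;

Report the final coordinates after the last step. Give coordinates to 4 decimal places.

X=2424806.2723 m, Y=-5790074.0538 m, Z=-1141092.0967 m

start: φ=-10.373410°, λ=-67.273292°, h=2951.006 m
→ ECEF (a=6378137.000, f=1/298.257223563): X=2425213.2544, Y=-5790076.2389, Z=-1141431.2901
→ Helmert 7p (PV): X=2424806.2723, Y=-5790074.0538, Z=-1141092.0967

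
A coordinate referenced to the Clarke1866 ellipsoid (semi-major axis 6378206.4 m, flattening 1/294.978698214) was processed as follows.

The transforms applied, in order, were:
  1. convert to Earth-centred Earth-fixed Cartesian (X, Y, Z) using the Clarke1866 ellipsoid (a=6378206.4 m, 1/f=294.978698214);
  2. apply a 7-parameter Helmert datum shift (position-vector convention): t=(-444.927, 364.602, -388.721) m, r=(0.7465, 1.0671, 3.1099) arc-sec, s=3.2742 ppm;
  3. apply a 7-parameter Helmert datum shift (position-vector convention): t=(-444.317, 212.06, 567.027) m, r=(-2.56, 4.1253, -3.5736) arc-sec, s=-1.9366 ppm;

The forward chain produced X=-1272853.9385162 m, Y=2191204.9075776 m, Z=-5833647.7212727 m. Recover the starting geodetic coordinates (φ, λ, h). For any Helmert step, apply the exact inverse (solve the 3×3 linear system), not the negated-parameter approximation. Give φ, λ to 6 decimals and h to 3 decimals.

start: X=-1272853.9385, Y=2191204.9076, Z=-5833647.7213 m
→ Helmert⁻¹: X=-1272333.3616, Y=2191047.4570, Z=-5834224.2999
→ Helmert⁻¹: X=-1271821.0599, Y=2190673.7444, Z=-5833830.9859
→ geod (Bowring, a=6378206.400): φ=-66.67095300°, λ=120.13780500°, h=45.2520 m

φ=-66.670953°, λ=120.137805°, h=45.252 m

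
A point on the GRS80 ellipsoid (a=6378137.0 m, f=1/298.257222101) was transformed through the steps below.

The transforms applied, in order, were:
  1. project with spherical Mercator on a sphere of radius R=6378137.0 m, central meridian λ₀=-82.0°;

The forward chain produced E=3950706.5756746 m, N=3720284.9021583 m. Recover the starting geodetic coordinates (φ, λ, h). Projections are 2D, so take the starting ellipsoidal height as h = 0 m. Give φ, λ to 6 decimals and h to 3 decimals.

start: E=3950706.5757, N=3720284.9022 m
→ merc⁻¹: φ=31.67163900°, λ=-46.51019900°

φ=31.671639°, λ=-46.510199°, h=0.000 m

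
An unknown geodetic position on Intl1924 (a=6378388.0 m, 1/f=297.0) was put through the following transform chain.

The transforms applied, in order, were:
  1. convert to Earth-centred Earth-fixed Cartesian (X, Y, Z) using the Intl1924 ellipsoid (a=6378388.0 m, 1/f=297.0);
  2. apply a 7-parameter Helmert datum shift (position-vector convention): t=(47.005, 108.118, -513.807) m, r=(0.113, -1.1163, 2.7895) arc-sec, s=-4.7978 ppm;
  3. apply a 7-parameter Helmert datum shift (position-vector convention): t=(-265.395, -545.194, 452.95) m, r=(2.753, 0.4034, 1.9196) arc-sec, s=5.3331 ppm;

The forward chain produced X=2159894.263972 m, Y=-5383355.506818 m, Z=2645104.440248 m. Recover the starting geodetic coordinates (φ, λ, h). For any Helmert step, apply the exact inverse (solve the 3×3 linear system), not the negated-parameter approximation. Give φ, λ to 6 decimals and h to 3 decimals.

start: X=2159894.2640, Y=-5383355.5068, Z=2645104.4402 m
→ Helmert⁻¹: X=2160092.8717, Y=-5382766.4100, Z=2644713.4541
→ Helmert⁻¹: X=2159997.7481, Y=-5382928.1165, Z=2645231.2115
→ geod (Bowring, a=6378388.000): φ=24.66225800°, λ=-68.13597900°, h=178.5140 m

φ=24.662258°, λ=-68.135979°, h=178.514 m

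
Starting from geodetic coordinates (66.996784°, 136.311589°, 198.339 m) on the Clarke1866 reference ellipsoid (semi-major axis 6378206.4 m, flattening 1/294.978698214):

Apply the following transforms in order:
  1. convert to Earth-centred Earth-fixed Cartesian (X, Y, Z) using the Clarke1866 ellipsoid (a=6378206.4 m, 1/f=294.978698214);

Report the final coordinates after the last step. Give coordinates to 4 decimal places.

start: φ=66.996784°, λ=136.311589°, h=198.339 m
→ ECEF (a=6378206.400, f=1/294.978698214): X=-1807585.6545, Y=1726667.0104, Z=5848267.1455

X=-1807585.6545 m, Y=1726667.0104 m, Z=5848267.1455 m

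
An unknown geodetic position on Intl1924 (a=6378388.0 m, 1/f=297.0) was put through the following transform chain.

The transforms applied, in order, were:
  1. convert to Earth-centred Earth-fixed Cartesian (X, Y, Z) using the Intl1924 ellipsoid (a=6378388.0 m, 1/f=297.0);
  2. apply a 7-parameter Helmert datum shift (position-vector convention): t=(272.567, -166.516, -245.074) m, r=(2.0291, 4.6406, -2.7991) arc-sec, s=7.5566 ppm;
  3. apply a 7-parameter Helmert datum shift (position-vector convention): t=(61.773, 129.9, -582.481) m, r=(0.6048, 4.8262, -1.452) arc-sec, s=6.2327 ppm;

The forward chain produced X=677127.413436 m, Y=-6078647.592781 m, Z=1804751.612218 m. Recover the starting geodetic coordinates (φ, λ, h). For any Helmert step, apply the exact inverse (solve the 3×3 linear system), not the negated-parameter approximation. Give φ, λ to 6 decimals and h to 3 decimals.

φ=16.553598°, λ=-83.646416°, h=375.252 m

start: X=677127.4134, Y=-6078647.5928, Z=1804751.6122 m
→ Helmert⁻¹: X=677061.9698, Y=-6078729.5461, Z=1805356.5069
→ Helmert⁻¹: X=676826.1520, Y=-6078490.1494, Z=1805662.9605
→ geod (Bowring, a=6378388.000): φ=16.55359800°, λ=-83.64641600°, h=375.2520 m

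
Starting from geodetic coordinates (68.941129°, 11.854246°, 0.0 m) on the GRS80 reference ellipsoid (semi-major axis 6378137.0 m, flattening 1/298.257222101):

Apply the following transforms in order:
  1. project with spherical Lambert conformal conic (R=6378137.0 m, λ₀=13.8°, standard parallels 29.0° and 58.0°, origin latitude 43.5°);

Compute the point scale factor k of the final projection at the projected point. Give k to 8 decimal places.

1.09061270

start: φ=68.941129°, λ=11.854246°, h=0.000 m
→ into lcc (λ₀=13.8°): φ=68.94112900°, λ−λ₀=-1.94575400°
scale k = 1.09061270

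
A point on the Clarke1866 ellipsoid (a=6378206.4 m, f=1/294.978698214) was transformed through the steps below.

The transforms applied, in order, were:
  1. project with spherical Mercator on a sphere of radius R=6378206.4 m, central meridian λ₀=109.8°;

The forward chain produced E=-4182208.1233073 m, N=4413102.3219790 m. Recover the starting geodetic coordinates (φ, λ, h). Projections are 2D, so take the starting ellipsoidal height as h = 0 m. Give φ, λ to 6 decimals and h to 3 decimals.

start: E=-4182208.1233, N=4413102.3220 m
→ merc⁻¹: φ=36.81286300°, λ=72.23099400°

φ=36.812863°, λ=72.230994°, h=0.000 m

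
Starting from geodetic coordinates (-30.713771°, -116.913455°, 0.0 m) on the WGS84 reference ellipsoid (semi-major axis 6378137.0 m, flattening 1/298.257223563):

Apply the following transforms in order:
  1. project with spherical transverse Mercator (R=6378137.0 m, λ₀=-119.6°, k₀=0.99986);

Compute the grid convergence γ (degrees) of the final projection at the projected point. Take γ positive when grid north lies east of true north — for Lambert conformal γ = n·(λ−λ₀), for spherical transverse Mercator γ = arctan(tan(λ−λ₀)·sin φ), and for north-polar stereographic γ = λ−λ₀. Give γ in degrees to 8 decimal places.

start: φ=-30.713771°, λ=-116.913455°, h=0.000 m
→ into tm (λ₀=-119.6°): φ=-30.71377100°, λ−λ₀=2.68654500°
convergence γ = -1.37289537°

-1.37289537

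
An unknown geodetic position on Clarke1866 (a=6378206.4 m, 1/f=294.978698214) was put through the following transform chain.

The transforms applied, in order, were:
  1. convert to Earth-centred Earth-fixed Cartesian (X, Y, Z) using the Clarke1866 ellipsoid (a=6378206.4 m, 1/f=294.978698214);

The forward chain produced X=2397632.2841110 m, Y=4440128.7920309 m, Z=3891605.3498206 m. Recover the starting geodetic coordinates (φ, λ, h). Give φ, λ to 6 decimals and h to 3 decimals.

φ=37.827919°, λ=61.631326°, h=2322.246 m

start: X=2397632.2841, Y=4440128.7920, Z=3891605.3498 m
→ geod (Bowring, a=6378206.400): φ=37.82791900°, λ=61.63132600°, h=2322.2460 m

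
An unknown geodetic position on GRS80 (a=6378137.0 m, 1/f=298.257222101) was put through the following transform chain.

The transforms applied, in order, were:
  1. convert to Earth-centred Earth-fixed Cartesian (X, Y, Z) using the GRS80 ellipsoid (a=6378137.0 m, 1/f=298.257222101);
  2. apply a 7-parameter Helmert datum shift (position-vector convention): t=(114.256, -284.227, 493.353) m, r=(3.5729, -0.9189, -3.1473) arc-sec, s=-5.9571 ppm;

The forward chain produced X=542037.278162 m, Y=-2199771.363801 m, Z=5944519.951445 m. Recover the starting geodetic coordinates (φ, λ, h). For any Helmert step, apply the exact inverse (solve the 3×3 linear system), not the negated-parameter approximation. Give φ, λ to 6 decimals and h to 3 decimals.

start: X=542037.2782, Y=-2199771.3638, Z=5944519.9514 m
→ Helmert⁻¹: X=541986.2906, Y=-2199389.0064, Z=5944097.6909
→ geod (Bowring, a=6378137.000): φ=69.26679900°, λ=-76.15665600°, h=1629.3960 m

φ=69.266799°, λ=-76.156656°, h=1629.396 m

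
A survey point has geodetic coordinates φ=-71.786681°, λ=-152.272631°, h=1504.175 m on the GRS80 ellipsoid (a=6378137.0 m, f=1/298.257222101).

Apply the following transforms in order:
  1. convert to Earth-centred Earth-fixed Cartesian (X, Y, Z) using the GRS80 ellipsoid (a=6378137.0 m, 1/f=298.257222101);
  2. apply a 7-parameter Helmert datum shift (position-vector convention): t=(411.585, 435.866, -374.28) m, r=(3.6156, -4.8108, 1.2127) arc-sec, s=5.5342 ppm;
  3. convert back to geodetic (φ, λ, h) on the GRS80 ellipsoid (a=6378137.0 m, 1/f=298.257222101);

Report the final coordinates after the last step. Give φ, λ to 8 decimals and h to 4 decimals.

φ=-71.79419611°, λ=-152.27866989°, h=1718.0720 m

start: φ=-71.786681°, λ=-152.272631°, h=1504.175 m
→ ECEF (a=6378137.000, f=1/298.257222101): X=-1770379.8940, Y=-930549.2675, Z=-6037717.3681
→ Helmert 7p (PV): X=-1769831.8146, Y=-930023.1248, Z=-6038182.6652
→ geod (Bowring, a=6378137.000): φ=-71.79419611°, λ=-152.27866989°, h=1718.0720 m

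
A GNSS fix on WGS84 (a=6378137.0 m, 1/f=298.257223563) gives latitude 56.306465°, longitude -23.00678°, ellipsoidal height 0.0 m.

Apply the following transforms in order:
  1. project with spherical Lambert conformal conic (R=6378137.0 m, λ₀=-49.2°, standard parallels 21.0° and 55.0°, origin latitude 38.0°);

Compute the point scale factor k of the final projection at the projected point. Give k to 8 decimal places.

1.00813703

start: φ=56.306465°, λ=-23.006780°, h=0.000 m
→ into lcc (λ₀=-49.2°): φ=56.30646500°, λ−λ₀=26.19322000°
scale k = 1.00813703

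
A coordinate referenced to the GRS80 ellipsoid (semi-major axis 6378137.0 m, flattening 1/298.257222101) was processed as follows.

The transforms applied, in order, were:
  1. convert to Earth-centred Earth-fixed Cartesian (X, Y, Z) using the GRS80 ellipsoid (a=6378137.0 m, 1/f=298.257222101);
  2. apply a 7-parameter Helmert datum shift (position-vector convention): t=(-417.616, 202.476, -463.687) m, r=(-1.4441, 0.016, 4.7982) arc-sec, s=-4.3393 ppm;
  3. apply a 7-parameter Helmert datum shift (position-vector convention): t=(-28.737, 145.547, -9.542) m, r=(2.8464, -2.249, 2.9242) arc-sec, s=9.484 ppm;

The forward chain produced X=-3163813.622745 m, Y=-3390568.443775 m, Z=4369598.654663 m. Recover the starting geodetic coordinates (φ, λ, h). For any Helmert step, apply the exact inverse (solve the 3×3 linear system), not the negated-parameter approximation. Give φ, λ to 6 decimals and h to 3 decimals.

start: X=-3163813.6227, Y=-3390568.4438, Z=4369598.6547 m
→ Helmert⁻¹: X=-3163755.3044, Y=-3390576.6812, Z=4369648.0406
→ Helmert⁻¹: X=-3163430.6308, Y=-3390750.8781, Z=4370106.7062
→ geod (Bowring, a=6378137.000): φ=43.49294000°, λ=-133.01359300°, h=3943.1690 m

φ=43.492940°, λ=-133.013593°, h=3943.169 m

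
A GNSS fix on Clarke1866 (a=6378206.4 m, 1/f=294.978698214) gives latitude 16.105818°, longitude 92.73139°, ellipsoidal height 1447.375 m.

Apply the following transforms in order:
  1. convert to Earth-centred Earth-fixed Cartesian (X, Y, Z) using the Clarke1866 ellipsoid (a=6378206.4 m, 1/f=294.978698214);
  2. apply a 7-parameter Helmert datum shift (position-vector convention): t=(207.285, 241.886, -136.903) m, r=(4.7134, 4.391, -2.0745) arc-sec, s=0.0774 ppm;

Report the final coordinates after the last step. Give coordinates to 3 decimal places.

start: φ=16.105818°, λ=92.731390°, h=1447.375 m
→ ECEF (a=6378206.400, f=1/294.978698214): X=-292157.9043, Y=6123890.1452, Z=1758275.3543
→ Helmert 7p (PV): X=-291851.6206, Y=6124095.2649, Z=1758284.7452

X=-291851.621 m, Y=6124095.265 m, Z=1758284.745 m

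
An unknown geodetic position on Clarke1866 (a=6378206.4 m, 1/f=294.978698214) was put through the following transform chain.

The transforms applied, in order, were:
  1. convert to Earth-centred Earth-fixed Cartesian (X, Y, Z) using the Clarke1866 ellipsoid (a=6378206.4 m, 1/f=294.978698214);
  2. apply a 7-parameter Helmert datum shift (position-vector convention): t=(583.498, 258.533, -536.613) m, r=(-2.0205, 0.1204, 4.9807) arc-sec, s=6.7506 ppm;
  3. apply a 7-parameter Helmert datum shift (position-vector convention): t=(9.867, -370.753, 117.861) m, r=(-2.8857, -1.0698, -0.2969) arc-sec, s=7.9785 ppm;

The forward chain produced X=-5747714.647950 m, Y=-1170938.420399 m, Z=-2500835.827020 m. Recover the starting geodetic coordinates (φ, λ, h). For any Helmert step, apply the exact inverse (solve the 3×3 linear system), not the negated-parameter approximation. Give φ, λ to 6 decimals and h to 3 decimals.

start: X=-5747714.6479, Y=-1170938.4204, Z=-2500835.8270 m
→ Helmert⁻¹: X=-5747689.9433, Y=-1170531.6128, Z=-2500920.2998
→ Helmert⁻¹: X=-5748261.4449, Y=-1170618.9455, Z=-2500381.6301
→ geod (Bowring, a=6378206.400): φ=-23.22589500°, λ=-168.48926200°, h=2025.4490 m

φ=-23.225895°, λ=-168.489262°, h=2025.449 m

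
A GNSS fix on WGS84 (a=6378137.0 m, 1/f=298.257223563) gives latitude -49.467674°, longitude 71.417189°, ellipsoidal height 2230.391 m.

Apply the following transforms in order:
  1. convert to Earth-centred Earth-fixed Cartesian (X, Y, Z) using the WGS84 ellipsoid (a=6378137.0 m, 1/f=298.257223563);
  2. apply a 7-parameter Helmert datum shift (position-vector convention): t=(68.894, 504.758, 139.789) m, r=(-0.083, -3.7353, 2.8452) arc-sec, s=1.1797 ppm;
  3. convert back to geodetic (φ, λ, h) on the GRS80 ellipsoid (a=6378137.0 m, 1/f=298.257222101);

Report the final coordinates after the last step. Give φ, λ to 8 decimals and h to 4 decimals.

start: φ=-49.467674°, λ=71.417189°, h=2230.391 m
→ ECEF (a=6378137.000, f=1/298.257223563): X=1323932.4508, Y=3937893.2797, Z=-4826216.3036
→ Helmert 7p (PV): X=1324035.9868, Y=3938419.0035, Z=-4826059.8172
→ geod (Bowring, a=6378137.000): φ=-49.46313054°, λ=71.41814595°, h=2456.7611 m

φ=-49.46313054°, λ=71.41814595°, h=2456.7611 m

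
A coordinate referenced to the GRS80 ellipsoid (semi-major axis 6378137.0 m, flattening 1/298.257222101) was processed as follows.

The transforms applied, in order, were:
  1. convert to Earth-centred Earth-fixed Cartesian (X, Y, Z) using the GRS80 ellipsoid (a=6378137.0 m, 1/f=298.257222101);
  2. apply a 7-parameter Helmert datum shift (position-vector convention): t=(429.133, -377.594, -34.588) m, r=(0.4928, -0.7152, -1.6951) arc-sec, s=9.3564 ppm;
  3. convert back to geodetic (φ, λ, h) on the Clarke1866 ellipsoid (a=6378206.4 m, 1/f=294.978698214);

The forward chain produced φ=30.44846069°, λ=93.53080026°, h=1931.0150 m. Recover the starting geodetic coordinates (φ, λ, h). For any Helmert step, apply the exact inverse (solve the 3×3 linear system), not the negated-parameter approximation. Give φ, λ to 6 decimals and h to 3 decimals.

φ=30.444892°, λ=93.535366°, h=2245.019 m

start: φ=30.448461°, λ=93.530800°, h=1931.015 m
→ ECEF (a=6378206.400, f=1/294.978698214): X=-339026.4485, Y=5494558.8198, Z=3214134.1146
→ Helmert⁻¹: X=-339486.4182, Y=5494889.8906, Z=3214126.6788
→ geod (Bowring, a=6378137.000): φ=30.44489200°, λ=93.53536600°, h=2245.0190 m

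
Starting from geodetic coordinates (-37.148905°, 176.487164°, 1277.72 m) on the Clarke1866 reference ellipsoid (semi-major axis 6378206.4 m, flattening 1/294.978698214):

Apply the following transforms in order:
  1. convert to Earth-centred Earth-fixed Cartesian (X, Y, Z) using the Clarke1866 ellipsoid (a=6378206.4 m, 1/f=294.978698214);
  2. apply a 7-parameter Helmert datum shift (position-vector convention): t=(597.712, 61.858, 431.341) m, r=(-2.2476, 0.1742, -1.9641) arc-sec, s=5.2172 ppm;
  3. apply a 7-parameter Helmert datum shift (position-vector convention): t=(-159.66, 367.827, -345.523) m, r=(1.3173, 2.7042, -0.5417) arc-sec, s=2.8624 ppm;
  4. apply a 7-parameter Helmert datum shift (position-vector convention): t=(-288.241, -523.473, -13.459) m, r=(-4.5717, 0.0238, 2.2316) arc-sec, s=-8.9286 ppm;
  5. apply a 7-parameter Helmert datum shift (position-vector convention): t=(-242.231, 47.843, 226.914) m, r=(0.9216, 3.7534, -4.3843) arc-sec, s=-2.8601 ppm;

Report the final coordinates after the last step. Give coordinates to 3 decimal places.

X=-5081798.036 m, Y=311929.749 m, Z=-3830686.274 m

start: φ=-37.148905°, λ=176.487164°, h=1277.720 m
→ ECEF (a=6378206.400, f=1/294.978698214): X=-5081607.8861, Y=311947.1623, Z=-3831156.7785
→ Helmert 7p (PV): X=-5081036.9510, Y=312017.2891, Z=-3830744.5330
→ Helmert 7p (PV): X=-5081260.5580, Y=312423.8182, Z=-3831032.4141
→ Helmert 7p (PV): X=-5081507.2526, Y=311757.6704, Z=-3831018.0057
→ Helmert 7p (PV): X=-5081798.0362, Y=311929.7495, Z=-3830686.2737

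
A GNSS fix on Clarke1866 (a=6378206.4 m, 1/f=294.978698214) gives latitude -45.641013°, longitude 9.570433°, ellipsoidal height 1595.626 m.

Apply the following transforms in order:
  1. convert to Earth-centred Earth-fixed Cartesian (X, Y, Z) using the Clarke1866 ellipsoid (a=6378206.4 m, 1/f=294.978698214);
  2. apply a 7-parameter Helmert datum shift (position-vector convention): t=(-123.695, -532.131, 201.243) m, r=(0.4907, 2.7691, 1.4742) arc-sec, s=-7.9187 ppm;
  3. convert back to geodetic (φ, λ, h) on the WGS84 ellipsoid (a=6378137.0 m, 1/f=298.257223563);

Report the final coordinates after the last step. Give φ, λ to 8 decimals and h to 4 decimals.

φ=-45.63969818°, λ=9.56464365°, h=1202.4545 m

start: φ=-45.641013°, λ=9.570433°, h=1595.626 m
→ ECEF (a=6378206.400, f=1/294.978698214): X=4405996.1332, Y=742879.9479, Z=-4538377.8379
→ Helmert 7p (PV): X=4405771.3119, Y=742384.2208, Z=-4538198.0395
→ geod (Bowring, a=6378137.000): φ=-45.63969818°, λ=9.56464365°, h=1202.4545 m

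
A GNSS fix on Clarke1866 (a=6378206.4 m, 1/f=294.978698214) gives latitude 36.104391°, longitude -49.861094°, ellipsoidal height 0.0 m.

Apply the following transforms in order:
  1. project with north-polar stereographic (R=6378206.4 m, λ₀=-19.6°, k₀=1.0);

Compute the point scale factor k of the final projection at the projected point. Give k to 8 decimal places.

1.25844869

start: φ=36.104391°, λ=-49.861094°, h=0.000 m
→ into stereo (λ₀=-19.6°): φ=36.10439100°, λ−λ₀=-30.26109400°
scale k = 1.25844869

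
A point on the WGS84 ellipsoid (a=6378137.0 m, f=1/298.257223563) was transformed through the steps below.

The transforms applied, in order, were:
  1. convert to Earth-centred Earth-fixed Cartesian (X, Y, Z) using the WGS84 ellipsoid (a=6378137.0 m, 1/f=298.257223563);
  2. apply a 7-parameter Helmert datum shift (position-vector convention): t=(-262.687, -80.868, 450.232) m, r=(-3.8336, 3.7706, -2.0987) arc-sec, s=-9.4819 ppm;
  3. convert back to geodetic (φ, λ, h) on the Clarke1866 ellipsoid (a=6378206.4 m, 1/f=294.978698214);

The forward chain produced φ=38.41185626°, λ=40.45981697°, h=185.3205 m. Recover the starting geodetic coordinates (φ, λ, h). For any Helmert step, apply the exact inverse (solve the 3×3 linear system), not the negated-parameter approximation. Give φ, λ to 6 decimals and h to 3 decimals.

φ=38.406669°, λ=40.459050°, h=142.047 m

start: φ=38.411856°, λ=40.459817°, h=185.320 m
→ ECEF (a=6378206.400, f=1/294.978698214): X=3807673.8184, Y=3247445.0589, Z=3941287.3000
→ Helmert⁻¹: X=3807867.5263, Y=3247522.2173, Z=3941004.4021
→ geod (Bowring, a=6378137.000): φ=38.40666900°, λ=40.45905000°, h=142.0470 m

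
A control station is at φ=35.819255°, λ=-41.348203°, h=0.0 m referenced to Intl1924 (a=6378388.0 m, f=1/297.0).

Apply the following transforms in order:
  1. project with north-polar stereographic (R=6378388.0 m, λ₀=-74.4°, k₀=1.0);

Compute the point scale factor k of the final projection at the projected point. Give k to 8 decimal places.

start: φ=35.819255°, λ=-41.348203°, h=0.000 m
→ into stereo (λ₀=-74.4°): φ=35.81925500°, λ−λ₀=33.05179700°
scale k = 1.26164641

1.26164641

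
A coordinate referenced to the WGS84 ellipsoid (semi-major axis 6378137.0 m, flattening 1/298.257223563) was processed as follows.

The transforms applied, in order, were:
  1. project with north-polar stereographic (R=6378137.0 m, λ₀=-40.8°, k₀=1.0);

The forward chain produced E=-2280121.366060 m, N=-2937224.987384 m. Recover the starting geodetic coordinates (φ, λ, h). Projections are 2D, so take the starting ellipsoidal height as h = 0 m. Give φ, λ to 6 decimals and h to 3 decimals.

start: E=-2280121.3661, N=-2937224.9874 m
→ stereo⁻¹: φ=57.49792200°, λ=-78.62162500°

φ=57.497922°, λ=-78.621625°, h=0.000 m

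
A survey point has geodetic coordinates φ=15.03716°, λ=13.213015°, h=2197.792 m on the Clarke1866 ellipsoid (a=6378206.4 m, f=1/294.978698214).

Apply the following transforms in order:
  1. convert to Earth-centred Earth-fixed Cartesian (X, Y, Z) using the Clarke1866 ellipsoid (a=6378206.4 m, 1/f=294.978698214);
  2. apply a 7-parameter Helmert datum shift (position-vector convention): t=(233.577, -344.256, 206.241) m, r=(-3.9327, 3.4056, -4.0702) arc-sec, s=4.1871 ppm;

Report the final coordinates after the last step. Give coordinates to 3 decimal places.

start: φ=15.037160°, λ=13.213015°, h=2197.792 m
→ ECEF (a=6378206.400, f=1/294.978698214): X=6000166.8376, Y=1408764.4489, Z=1644540.6689
→ Helmert 7p (PV): X=6000480.4898, Y=1408339.0459, Z=1644627.8678

X=6000480.490 m, Y=1408339.046 m, Z=1644627.868 m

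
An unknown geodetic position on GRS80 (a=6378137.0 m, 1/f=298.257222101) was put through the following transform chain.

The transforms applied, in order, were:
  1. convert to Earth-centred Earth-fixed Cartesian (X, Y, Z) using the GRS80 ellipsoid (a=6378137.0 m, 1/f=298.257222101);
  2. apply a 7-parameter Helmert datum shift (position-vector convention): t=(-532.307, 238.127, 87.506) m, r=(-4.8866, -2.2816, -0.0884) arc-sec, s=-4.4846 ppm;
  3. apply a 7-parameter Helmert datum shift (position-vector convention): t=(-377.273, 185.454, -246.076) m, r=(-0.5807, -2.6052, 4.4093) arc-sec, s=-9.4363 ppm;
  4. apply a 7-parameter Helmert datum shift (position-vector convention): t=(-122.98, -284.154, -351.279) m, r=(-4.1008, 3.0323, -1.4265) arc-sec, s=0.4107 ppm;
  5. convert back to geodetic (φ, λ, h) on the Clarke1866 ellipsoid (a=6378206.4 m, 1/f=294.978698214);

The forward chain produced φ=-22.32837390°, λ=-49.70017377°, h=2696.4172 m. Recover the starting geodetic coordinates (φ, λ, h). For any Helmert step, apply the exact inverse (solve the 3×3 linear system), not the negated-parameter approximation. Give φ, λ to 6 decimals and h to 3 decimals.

φ=-22.322326°, λ=-49.693672°, h=3340.900 m

start: φ=-22.328374°, λ=-49.700174°, h=2696.417 m
→ ECEF (a=6378206.400, f=1/294.978698214): X=3819511.3012, Y=-4503840.8261, Z=-2408971.0780
→ Helmert⁻¹: X=3819699.2675, Y=-4503480.5190, Z=-2408652.1911
→ Helmert⁻¹: X=3819985.8913, Y=-4503783.3501, Z=-2408489.7691
→ Helmert⁻¹: X=3820510.6179, Y=-4503982.9734, Z=-2408737.0407
→ geod (Bowring, a=6378137.000): φ=-22.32232600°, λ=-49.69367200°, h=3340.9000 m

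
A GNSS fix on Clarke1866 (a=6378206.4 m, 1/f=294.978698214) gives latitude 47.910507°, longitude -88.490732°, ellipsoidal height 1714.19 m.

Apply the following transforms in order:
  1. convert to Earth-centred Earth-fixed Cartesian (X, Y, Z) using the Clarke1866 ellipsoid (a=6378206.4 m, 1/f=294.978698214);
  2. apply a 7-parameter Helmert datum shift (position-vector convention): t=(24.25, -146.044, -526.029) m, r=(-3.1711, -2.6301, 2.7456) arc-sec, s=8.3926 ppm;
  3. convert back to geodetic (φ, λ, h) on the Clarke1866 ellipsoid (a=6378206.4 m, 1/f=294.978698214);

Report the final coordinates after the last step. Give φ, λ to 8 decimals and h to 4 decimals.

start: φ=47.910507°, λ=-88.490732°, h=1714.190 m
→ ECEF (a=6378206.400, f=1/294.978698214): X=112845.0718, Y=-4282904.5832, Z=4711280.0681
→ Helmert 7p (PV): X=112867.2048, Y=-4283012.6384, Z=4710860.8635
→ geod (Bowring, a=6378206.400): φ=47.90725578°, λ=-88.49047418°, h=1475.9030 m

φ=47.90725578°, λ=-88.49047418°, h=1475.9030 m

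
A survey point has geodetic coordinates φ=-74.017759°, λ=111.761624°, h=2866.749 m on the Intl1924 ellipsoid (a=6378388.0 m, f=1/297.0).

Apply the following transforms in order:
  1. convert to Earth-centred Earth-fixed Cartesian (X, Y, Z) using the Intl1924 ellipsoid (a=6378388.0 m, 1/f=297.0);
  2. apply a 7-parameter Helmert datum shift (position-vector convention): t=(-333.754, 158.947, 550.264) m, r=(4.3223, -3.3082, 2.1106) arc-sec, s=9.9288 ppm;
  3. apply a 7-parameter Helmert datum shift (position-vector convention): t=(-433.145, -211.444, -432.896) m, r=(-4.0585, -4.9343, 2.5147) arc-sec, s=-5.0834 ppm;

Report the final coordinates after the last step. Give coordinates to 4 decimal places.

X=-653999.1860 m, Y=1636835.5719 m, Z=-6112323.7409 m

start: φ=-74.017759°, λ=111.761624°, h=2866.749 m
→ ECEF (a=6378388.000, f=1/297.0): X=-653436.6564, Y=1636886.9656, Z=-6112387.4595
→ Helmert 7p (PV): X=-653695.6127, Y=1637183.5656, Z=-6111874.0630
→ Helmert 7p (PV): X=-653999.1860, Y=1636835.5719, Z=-6112323.7409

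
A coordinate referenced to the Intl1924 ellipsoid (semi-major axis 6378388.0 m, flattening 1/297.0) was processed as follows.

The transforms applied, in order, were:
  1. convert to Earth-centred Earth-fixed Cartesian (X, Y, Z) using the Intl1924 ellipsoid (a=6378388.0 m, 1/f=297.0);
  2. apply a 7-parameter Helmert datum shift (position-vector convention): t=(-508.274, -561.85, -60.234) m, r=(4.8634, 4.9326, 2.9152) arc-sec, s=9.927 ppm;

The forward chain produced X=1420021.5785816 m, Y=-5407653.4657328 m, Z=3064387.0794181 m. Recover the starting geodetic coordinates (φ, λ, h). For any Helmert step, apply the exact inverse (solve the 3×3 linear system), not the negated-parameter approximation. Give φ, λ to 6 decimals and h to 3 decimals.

start: X=1420021.5786, Y=-5407653.4657, Z=3064387.0794 m
→ Helmert⁻¹: X=1420366.0466, Y=-5406985.7566, Z=3064578.3477
→ geod (Bowring, a=6378388.000): φ=28.89394500°, λ=-75.28146300°, h=1903.5500 m

φ=28.893945°, λ=-75.281463°, h=1903.550 m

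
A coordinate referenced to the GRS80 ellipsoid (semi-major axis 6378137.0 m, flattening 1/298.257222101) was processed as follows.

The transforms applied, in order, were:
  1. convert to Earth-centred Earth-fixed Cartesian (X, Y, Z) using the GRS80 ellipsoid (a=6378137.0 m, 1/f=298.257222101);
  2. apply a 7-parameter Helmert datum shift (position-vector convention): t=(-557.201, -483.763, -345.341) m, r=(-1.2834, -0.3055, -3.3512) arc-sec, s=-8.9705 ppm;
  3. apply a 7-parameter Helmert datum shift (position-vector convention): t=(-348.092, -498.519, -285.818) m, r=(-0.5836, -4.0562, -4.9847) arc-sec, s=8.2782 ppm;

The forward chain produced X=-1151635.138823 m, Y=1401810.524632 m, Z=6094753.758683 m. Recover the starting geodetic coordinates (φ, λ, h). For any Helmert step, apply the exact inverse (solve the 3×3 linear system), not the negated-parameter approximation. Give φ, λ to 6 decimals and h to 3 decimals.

start: X=-1151635.1388, Y=1401810.5246, Z=6094753.7587 m
→ Helmert⁻¹: X=-1151191.5453, Y=1402252.3698, Z=6095015.7268
→ Helmert⁻¹: X=-1150658.4278, Y=1402692.0950, Z=6095426.1787
→ geod (Bowring, a=6378137.000): φ=73.52960100°, λ=129.36276400°, h=1215.0860 m

φ=73.529601°, λ=129.362764°, h=1215.086 m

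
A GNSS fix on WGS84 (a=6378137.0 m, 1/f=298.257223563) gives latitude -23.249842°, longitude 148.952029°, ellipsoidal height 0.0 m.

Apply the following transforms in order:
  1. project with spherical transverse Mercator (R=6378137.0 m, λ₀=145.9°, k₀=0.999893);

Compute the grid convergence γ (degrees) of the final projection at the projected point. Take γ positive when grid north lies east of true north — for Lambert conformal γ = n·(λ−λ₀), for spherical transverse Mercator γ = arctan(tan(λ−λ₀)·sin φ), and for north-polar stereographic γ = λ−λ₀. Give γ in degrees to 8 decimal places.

-1.20572474

start: φ=-23.249842°, λ=148.952029°, h=0.000 m
→ into tm (λ₀=145.9°): φ=-23.24984200°, λ−λ₀=3.05202900°
convergence γ = -1.20572474°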